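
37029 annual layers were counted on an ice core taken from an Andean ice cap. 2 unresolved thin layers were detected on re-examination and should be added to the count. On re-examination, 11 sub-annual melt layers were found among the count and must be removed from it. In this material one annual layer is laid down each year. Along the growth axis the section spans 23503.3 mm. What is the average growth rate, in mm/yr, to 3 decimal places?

Adjusted count: 37029 − 11 + 2 = 37020 annual layers.
Mean rate = 23503.3 mm / 37020 years ≈ 0.635 mm/yr.

0.635 mm/yr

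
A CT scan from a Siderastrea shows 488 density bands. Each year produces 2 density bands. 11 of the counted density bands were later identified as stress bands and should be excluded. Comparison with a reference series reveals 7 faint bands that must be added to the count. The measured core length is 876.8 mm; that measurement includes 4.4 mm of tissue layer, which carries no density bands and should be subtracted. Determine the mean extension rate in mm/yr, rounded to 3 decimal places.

3.605 mm/yr

After corrections the count is 488 − 11 + 7 = 484 density bands.
With 2 density bands per year, 484 / 2 = 242 years.
Removing the 4.4 mm offcut leaves 876.8 − 4.4 = 872.4 mm.
872.4 mm over 242 years gives 872.4 / 242 ≈ 3.605 mm/yr.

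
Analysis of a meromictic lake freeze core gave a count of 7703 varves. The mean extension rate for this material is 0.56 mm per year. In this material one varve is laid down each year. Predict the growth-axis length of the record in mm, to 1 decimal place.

The record spans 7703 years at 0.56 mm per year.
Predicted length = 0.56 mm/year × 7703 years = 4313.7 mm.

4313.7 mm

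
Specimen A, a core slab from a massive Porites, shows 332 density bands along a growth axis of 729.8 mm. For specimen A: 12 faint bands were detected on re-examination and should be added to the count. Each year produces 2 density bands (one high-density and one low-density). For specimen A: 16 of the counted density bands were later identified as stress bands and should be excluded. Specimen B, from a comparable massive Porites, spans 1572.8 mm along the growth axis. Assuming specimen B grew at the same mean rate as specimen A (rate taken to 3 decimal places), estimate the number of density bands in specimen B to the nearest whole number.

707 density bands

Specimen A: adjusted count: 332 − 16 + 12 = 328 density bands.
Specimen A: with 2 density bands per year, 328 / 2 = 164 years.
A: Extension rate ≈ 729.8 / 164 = 4.450 mm per year.
Specimen B: 1572.8 mm / 4.450 mm per year = 353.44 years; at 2 density bands per year that is 353.44 × 2 ≈ 707 density bands.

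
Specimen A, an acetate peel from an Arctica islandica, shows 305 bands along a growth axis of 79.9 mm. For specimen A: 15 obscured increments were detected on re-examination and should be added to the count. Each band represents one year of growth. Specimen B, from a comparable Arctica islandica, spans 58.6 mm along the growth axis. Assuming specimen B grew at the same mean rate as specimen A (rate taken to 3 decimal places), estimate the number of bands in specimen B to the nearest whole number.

Specimen A: after corrections the count is 305 + 15 = 320 bands.
A: Mean rate = 79.9 mm / 320 years ≈ 0.250 mm/year.
For B, 58.6 / 0.250 = 234.40 years ≈ 234 bands.

234 bands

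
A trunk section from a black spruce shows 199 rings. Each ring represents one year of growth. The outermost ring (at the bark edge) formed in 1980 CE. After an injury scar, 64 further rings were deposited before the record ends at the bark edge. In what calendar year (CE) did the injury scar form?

1916 CE

64 rings formed after the injury scar.
The ring at the bark edge is 1980 CE, so the injury scar dates to 1980 − 64 = 1916 CE.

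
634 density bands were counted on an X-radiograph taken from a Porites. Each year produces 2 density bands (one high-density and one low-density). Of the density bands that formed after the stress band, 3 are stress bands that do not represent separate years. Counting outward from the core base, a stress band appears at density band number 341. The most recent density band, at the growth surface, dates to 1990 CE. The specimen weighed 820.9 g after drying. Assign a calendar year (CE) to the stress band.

The stress band sits at density band 341 from the core base, so 634 − 341 = 293 density bands formed after it.
Removing the 3 false density bands leaves 293 − 3 = 290 true density bands beyond the stress band.
290 density bands at 2 per year is 290 / 2 = 145 years.
1990 − 145 = 1845 CE.

1845 CE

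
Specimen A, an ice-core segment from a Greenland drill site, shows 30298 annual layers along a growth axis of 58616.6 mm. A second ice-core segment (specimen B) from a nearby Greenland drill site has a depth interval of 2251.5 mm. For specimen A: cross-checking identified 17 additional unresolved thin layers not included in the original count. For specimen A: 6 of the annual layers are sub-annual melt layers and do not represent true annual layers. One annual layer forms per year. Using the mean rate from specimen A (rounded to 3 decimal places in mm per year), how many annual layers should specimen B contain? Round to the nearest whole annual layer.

Specimen A: correcting the raw count gives 30298 − 6 + 17 = 30309 true annual layers.
A: 58616.6 mm over 30309 years gives 58616.6 / 30309 ≈ 1.934 mm per year.
B spans 2251.5 / 1.934 = 1164.17 years ≈ 1164 annual layers.

1164 annual layers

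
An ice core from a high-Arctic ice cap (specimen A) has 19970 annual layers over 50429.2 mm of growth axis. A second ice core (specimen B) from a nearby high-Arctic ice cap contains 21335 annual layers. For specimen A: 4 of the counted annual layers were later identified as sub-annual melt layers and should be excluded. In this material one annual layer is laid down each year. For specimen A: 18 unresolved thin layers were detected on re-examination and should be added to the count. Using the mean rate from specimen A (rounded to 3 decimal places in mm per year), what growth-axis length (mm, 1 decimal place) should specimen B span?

53828.2 mm

Specimen A: true annual layer count = 19970 − 4 + 18 = 19984.
A: Extension rate ≈ 50429.2 / 19984 = 2.523 mm per year.
For B, 2.523 mm/year × 21335 years = 53828.2 mm.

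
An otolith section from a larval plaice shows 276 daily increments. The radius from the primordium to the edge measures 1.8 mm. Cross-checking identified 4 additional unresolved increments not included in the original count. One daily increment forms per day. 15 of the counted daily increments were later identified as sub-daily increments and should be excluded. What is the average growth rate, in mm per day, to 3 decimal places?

0.007 mm per day

After corrections the count is 276 − 15 + 4 = 265 daily increments.
1.8 mm over 265 days gives 1.8 / 265 ≈ 0.007 mm per day.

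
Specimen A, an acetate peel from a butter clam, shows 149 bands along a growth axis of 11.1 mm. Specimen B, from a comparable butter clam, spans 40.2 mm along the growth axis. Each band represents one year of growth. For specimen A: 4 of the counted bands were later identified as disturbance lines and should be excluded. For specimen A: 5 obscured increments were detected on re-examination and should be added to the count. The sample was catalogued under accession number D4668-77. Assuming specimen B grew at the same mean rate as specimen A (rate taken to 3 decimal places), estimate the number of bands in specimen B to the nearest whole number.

543 bands

Specimen A: true band count = 149 − 4 + 5 = 150.
A: 11.1 mm over 150 years gives 11.1 / 150 ≈ 0.074 mm/yr.
Specimen B: 40.2 mm / 0.074 mm per year = 543.24 years ≈ 543 bands.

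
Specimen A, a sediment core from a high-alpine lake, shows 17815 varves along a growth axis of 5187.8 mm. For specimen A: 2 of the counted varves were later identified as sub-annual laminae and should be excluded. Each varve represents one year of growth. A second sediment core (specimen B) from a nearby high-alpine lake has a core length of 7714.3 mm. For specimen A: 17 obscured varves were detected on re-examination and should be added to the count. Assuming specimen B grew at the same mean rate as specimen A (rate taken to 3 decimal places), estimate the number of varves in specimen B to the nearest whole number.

Specimen A: after corrections the count is 17815 − 2 + 17 = 17830 varves.
A: 5187.8 mm over 17830 years gives 5187.8 / 17830 ≈ 0.291 mm per year.
B spans 7714.3 / 0.291 = 26509.62 years ≈ 26510 varves.

26510 varves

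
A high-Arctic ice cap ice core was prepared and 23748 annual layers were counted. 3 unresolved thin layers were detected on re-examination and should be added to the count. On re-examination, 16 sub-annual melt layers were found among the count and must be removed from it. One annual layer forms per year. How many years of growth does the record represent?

23735 years

Correcting the raw count gives 23748 − 16 + 3 = 23735 true annual layers.
At one annual layer per year, that is 23735 years.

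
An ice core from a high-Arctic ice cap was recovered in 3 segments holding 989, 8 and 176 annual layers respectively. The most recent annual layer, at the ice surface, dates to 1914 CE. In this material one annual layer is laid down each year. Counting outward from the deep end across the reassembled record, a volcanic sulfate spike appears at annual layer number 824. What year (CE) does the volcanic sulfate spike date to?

Total annual layers = 989 + 8 + 176 = 1173.
The volcanic sulfate spike sits at annual layer 824 from the deep end, so 1173 − 824 = 349 annual layers formed after it.
The annual layer at the ice surface is 1914 CE, so the volcanic sulfate spike dates to 1914 − 349 = 1565 CE.

1565 CE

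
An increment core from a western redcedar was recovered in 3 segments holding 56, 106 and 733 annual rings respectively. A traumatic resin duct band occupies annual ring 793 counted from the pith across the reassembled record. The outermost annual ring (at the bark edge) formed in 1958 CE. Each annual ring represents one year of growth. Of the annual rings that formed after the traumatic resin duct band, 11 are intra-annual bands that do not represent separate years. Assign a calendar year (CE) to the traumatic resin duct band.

1867 CE

Total annual rings = 56 + 106 + 733 = 895.
Between annual ring 793 and the bark edge there are 895 − 793 = 102 annual rings.
102 − 11 false = 91 true annual rings after the traumatic resin duct band.
1958 − 91 = 1867 CE.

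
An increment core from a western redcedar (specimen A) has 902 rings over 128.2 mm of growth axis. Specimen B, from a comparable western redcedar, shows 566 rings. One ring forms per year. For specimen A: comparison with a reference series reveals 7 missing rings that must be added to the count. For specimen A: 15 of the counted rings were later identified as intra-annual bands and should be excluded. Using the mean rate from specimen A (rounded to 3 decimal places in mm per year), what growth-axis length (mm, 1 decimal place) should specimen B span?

80.9 mm

Specimen A: adjusted count: 902 − 15 + 7 = 894 rings.
A: 128.2 mm over 894 years gives 128.2 / 894 ≈ 0.143 mm/yr.
Length of B = 0.143 × 566 = 80.9 mm.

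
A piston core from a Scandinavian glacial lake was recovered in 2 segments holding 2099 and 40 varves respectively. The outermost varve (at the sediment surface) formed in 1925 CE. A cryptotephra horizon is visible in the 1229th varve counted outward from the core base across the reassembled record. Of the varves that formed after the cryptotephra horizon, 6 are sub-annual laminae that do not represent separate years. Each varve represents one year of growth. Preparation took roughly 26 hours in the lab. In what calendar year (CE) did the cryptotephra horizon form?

1021 CE

Total varves = 2099 + 40 = 2139.
2139 − 1229 = 910 varves lie beyond the cryptotephra horizon toward the sediment surface.
Removing the 6 false varves leaves 910 − 6 = 904 true varves beyond the cryptotephra horizon.
1925 − 904 = 1021 CE.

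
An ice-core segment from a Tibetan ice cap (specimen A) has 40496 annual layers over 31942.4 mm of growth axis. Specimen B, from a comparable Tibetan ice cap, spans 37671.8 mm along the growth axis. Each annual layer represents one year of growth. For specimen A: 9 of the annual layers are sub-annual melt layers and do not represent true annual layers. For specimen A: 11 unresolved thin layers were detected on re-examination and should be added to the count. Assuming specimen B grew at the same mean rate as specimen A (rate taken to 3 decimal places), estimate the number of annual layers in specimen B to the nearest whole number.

Specimen A: true annual layer count = 40496 − 9 + 11 = 40498.
A: 31942.4 mm over 40498 years gives 31942.4 / 40498 ≈ 0.789 mm/yr.
For B, 37671.8 / 0.789 = 47746.26 years ≈ 47746 annual layers.

47746 annual layers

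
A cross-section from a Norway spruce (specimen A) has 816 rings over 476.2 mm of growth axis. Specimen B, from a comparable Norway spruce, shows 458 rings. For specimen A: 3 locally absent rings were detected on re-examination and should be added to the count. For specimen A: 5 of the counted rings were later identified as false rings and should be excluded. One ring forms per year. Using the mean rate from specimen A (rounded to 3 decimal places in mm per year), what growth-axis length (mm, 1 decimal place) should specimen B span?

267.9 mm

Specimen A: after corrections the count is 816 − 5 + 3 = 814 rings.
A: Mean rate = 476.2 mm / 814 years ≈ 0.585 mm/yr.
B's length ≈ 0.585 × 458 = 267.9 mm.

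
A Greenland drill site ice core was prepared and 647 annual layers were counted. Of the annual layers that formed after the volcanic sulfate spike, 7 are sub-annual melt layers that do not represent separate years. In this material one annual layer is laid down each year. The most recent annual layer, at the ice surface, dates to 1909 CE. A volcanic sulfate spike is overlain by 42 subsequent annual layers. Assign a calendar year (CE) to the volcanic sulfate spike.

42 annual layers formed after the volcanic sulfate spike.
42 − 7 false = 35 true annual layers after the volcanic sulfate spike.
1909 − 35 = 1874 CE.

1874 CE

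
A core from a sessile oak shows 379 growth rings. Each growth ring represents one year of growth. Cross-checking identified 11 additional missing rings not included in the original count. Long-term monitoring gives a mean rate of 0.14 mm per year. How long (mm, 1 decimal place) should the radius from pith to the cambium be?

54.6 mm

Correcting the raw count gives 379 + 11 = 390 true growth rings.
Length ≈ 0.14 × 390 = 54.6 mm.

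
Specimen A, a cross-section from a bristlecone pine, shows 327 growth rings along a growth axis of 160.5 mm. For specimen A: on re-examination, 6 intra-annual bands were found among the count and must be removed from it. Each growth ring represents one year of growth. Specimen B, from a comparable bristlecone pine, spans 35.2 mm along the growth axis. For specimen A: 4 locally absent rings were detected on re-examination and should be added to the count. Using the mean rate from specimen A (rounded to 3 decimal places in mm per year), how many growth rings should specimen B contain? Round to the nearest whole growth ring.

71 growth rings

Specimen A: correcting the raw count gives 327 − 6 + 4 = 325 true growth rings.
A: Mean rate = 160.5 mm / 325 years ≈ 0.494 mm per year.
For B, 35.2 / 0.494 = 71.26 years ≈ 71 growth rings.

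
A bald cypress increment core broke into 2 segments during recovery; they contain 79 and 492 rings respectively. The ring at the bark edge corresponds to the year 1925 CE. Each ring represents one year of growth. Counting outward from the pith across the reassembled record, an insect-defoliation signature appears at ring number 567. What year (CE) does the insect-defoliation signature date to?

1921 CE

Total rings = 79 + 492 = 571.
Between ring 567 and the bark edge there are 571 − 567 = 4 rings.
The ring at the bark edge is 1925 CE, so the insect-defoliation signature dates to 1925 − 4 = 1921 CE.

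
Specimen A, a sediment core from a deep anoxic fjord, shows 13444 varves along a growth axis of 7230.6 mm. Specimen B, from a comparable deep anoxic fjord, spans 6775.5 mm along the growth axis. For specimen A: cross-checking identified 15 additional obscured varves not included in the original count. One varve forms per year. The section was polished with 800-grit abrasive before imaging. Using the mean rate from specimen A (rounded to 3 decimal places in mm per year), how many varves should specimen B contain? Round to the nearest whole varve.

12617 varves

Specimen A: after corrections the count is 13444 + 15 = 13459 varves.
A: 7230.6 mm over 13459 years gives 7230.6 / 13459 ≈ 0.537 mm/year.
Specimen B: 6775.5 mm / 0.537 mm per year = 12617.32 years ≈ 12617 varves.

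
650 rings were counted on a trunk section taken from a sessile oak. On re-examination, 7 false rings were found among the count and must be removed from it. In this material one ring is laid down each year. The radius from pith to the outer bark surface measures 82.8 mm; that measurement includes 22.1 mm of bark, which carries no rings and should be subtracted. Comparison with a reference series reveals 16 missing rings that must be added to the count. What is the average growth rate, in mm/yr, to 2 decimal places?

Correcting the raw count gives 650 − 7 + 16 = 659 true rings.
Removing the 22.1 mm offcut leaves 82.8 − 22.1 = 60.7 mm.
60.7 mm over 659 years gives 60.7 / 659 ≈ 0.09 mm/yr.

0.09 mm/yr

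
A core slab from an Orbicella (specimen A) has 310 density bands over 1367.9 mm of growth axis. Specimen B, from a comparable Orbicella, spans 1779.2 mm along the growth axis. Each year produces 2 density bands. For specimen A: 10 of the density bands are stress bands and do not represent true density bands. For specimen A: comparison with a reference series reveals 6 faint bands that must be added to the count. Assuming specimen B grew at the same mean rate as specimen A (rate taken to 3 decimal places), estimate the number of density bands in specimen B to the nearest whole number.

Specimen A: adjusted count: 310 − 10 + 6 = 306 density bands.
Specimen A: with 2 density bands per year, 306 / 2 = 153 years.
A: Extension rate ≈ 1367.9 / 153 = 8.941 mm/year.
Specimen B: 1779.2 mm / 8.941 mm per year = 198.99 years; at 2 density bands per year that is 198.99 × 2 ≈ 398 density bands.

398 density bands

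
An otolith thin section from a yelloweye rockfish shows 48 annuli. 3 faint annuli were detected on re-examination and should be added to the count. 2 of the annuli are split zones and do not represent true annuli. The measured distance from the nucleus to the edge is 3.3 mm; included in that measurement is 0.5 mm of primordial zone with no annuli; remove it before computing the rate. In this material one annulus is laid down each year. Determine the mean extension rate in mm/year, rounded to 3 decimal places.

Adjusted count: 48 − 2 + 3 = 49 annuli.
Removing the 0.5 mm offcut leaves 3.3 − 0.5 = 2.8 mm.
Mean rate = 2.8 mm / 49 years ≈ 0.057 mm/year.

0.057 mm/year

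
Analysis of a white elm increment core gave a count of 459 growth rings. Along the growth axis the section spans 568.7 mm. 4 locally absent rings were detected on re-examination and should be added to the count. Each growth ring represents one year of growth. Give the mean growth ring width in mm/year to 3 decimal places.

After corrections the count is 459 + 4 = 463 growth rings.
Mean rate = 568.7 mm / 463 years ≈ 1.228 mm/year.

1.228 mm/year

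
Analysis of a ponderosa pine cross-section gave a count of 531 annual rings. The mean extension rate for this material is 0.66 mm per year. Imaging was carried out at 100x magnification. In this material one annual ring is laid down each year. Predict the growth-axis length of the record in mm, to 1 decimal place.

The record spans 531 years at 0.66 mm per year.
Length ≈ 0.66 × 531 = 350.5 mm.

350.5 mm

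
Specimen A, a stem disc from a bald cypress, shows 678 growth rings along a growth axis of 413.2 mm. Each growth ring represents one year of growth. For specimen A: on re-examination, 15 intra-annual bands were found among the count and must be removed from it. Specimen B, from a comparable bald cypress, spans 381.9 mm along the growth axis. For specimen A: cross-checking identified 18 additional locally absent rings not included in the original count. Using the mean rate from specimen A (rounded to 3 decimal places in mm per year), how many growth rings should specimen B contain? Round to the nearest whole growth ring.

629 growth rings

Specimen A: true growth ring count = 678 − 15 + 18 = 681.
A: Extension rate ≈ 413.2 / 681 = 0.607 mm per year.
B spans 381.9 / 0.607 = 629.16 years ≈ 629 growth rings.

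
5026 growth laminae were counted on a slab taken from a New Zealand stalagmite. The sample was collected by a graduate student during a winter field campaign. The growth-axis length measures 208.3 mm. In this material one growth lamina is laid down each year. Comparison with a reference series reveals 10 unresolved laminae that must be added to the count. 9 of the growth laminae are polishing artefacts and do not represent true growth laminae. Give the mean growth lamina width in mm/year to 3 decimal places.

Correcting the raw count gives 5026 − 9 + 10 = 5027 true growth laminae.
Mean rate = 208.3 mm / 5027 years ≈ 0.041 mm/year.

0.041 mm/year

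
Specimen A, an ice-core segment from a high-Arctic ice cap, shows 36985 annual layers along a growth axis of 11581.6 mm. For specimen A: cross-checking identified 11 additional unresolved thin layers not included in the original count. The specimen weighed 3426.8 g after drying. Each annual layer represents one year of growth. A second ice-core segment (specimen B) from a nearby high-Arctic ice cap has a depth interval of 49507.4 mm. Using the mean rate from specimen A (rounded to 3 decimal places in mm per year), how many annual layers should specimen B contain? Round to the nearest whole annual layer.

158171 annual layers

Specimen A: adjusted count: 36985 + 11 = 36996 annual layers.
A: Extension rate ≈ 11581.6 / 36996 = 0.313 mm/year.
Specimen B: 49507.4 mm / 0.313 mm per year = 158170.61 years ≈ 158171 annual layers.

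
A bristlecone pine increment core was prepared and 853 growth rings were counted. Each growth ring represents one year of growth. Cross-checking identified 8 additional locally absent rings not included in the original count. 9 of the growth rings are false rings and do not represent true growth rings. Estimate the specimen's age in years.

852 years

Adjusted count: 853 − 9 + 8 = 852 growth rings.
One growth ring per year makes the duration 852 years.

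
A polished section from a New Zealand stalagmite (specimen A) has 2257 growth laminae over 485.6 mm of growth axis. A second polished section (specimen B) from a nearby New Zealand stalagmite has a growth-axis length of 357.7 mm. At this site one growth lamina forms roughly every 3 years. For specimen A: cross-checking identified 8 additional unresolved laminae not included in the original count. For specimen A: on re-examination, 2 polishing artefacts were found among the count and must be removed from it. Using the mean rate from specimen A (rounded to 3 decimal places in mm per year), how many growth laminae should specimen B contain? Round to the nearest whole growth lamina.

1656 growth laminae

Specimen A: true growth lamina count = 2257 − 2 + 8 = 2263.
Specimen A: multiplying by 3 years per growth lamina: 2263 × 3 = 6789 years.
A: Mean rate = 485.6 mm / 6789 years ≈ 0.072 mm/year.
Specimen B: 357.7 mm / 0.072 mm per year = 4968.06 years; at 3 years per growth lamina that is 4968.06 / 3 ≈ 1656 growth laminae.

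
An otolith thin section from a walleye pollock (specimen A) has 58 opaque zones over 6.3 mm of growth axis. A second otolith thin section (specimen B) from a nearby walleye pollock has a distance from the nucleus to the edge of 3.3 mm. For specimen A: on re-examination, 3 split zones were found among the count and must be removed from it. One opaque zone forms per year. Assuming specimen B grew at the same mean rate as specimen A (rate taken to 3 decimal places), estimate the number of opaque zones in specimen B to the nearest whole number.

29 opaque zones

Specimen A: after corrections the count is 58 − 3 = 55 opaque zones.
A: Mean rate = 6.3 mm / 55 years ≈ 0.115 mm per year.
Specimen B: 3.3 mm / 0.115 mm per year = 28.70 years ≈ 29 opaque zones.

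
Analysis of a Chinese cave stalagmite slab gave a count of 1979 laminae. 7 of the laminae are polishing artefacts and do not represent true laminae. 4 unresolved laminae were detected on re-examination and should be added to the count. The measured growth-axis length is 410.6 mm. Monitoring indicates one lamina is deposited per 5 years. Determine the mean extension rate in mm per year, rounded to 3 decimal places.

Correcting the raw count gives 1979 − 7 + 4 = 1976 true laminae.
Multiplying by 5 years per lamina: 1976 × 5 = 9880 years.
Extension rate ≈ 410.6 / 9880 = 0.042 mm per year.

0.042 mm per year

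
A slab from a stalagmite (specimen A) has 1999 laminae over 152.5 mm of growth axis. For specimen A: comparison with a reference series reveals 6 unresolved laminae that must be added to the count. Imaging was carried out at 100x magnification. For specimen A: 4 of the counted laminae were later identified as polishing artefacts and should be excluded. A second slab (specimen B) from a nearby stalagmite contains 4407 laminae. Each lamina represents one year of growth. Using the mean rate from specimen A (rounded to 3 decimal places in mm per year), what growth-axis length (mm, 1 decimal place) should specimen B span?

Specimen A: true lamina count = 1999 − 4 + 6 = 2001.
A: 152.5 mm over 2001 years gives 152.5 / 2001 ≈ 0.076 mm/yr.
For B, 0.076 mm/year × 4407 years = 334.9 mm.

334.9 mm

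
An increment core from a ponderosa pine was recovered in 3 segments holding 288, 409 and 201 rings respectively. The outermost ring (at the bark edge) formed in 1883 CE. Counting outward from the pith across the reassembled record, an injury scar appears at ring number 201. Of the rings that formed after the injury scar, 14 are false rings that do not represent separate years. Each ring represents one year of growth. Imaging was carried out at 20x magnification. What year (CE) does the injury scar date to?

Total rings = 288 + 409 + 201 = 898.
Between ring 201 and the bark edge there are 898 − 201 = 697 rings.
697 − 14 false = 683 true rings after the injury scar.
1883 − 683 = 1200 CE.

1200 CE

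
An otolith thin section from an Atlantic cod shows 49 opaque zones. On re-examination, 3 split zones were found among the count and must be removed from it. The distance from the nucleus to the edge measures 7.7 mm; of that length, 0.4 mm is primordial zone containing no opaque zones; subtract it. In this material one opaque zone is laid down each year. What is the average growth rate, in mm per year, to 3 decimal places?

0.159 mm per year

After corrections the count is 49 − 3 = 46 opaque zones.
Net length = 7.7 − 0.4 = 7.3 mm.
7.3 mm over 46 years gives 7.3 / 46 ≈ 0.159 mm per year.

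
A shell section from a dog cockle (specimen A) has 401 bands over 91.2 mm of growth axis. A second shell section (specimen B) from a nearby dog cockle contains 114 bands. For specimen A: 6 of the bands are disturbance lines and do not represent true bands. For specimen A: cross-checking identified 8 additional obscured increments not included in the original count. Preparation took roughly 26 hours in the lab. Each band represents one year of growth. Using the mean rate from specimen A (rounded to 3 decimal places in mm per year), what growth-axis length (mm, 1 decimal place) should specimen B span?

Specimen A: adjusted count: 401 − 6 + 8 = 403 bands.
A: Extension rate ≈ 91.2 / 403 = 0.226 mm/year.
Length of B = 0.226 × 114 = 25.8 mm.

25.8 mm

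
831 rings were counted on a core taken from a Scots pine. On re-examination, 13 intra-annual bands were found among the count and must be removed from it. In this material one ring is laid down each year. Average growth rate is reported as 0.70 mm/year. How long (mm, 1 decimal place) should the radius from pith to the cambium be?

True ring count = 831 − 13 = 818.
Length ≈ 0.70 × 818 = 572.6 mm.

572.6 mm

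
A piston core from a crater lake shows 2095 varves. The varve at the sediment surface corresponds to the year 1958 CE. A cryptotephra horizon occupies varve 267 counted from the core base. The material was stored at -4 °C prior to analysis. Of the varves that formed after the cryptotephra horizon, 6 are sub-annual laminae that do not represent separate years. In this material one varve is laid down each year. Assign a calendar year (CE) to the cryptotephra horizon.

136 CE

The cryptotephra horizon sits at varve 267 from the core base, so 2095 − 267 = 1828 varves formed after it.
Excluding 6 false varves: 1828 − 6 = 1822.
Counting back 1822 years from 1958 CE places the cryptotephra horizon in 1958 − 1822 = 136 CE.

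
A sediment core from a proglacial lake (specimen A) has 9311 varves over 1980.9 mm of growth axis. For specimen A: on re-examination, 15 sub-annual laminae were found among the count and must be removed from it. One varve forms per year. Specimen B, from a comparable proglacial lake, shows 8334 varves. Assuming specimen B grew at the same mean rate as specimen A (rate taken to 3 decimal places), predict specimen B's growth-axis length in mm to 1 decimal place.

Specimen A: adjusted count: 9311 − 15 = 9296 varves.
A: 1980.9 mm over 9296 years gives 1980.9 / 9296 ≈ 0.213 mm/yr.
For B, 0.213 mm/year × 8334 years = 1775.1 mm.

1775.1 mm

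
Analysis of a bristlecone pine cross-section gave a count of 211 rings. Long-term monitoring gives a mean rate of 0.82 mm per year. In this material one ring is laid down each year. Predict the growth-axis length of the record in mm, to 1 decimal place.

173.0 mm

211 years of growth are recorded.
Predicted length = 0.82 mm/year × 211 years = 173.0 mm.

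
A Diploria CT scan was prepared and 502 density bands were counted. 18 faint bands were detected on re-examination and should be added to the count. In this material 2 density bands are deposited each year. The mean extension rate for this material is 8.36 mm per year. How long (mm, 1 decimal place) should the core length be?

Adjusted count: 502 + 18 = 520 density bands.
520 density bands at 2 per year is 520 / 2 = 260 years.
260 years at 8.36 mm/year gives 8.36 × 260 = 2173.6 mm.

2173.6 mm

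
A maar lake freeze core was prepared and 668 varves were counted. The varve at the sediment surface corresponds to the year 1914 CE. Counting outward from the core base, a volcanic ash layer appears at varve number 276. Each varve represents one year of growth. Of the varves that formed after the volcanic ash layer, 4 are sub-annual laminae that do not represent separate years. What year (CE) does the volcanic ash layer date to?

Between varve 276 and the sediment surface there are 668 − 276 = 392 varves.
Excluding 4 false varves: 392 − 4 = 388.
Counting back 388 years from 1914 CE places the volcanic ash layer in 1914 − 388 = 1526 CE.

1526 CE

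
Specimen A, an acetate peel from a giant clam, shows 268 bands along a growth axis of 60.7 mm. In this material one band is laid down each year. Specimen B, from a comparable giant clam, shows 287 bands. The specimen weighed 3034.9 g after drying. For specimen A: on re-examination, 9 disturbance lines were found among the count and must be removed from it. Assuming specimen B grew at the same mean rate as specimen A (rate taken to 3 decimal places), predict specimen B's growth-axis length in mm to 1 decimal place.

Specimen A: after corrections the count is 268 − 9 = 259 bands.
A: Extension rate ≈ 60.7 / 259 = 0.234 mm per year.
Length of B = 0.234 × 287 = 67.2 mm.

67.2 mm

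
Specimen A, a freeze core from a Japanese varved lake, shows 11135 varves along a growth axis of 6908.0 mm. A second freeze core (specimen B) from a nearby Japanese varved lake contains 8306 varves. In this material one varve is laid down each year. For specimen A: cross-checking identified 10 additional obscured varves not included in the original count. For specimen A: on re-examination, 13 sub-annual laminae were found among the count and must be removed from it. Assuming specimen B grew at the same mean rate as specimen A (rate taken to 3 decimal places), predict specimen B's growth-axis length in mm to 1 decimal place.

Specimen A: adjusted count: 11135 − 13 + 10 = 11132 varves.
A: Extension rate ≈ 6908.0 / 11132 = 0.621 mm/yr.
Length of B = 0.621 × 8306 = 5158.0 mm.

5158.0 mm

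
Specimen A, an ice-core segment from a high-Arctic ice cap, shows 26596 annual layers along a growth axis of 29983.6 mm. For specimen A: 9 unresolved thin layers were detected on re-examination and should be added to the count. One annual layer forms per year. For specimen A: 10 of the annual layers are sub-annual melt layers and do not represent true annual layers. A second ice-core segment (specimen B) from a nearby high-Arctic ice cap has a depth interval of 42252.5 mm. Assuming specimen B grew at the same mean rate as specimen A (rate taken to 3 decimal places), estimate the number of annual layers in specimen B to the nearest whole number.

Specimen A: correcting the raw count gives 26596 − 10 + 9 = 26595 true annual layers.
A: Extension rate ≈ 29983.6 / 26595 = 1.127 mm per year.
B spans 42252.5 / 1.127 = 37491.13 years ≈ 37491 annual layers.

37491 annual layers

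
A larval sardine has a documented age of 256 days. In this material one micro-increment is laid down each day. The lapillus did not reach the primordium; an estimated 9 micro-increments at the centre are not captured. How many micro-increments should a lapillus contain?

247 micro-increments

At one micro-increment per day, 256 days correspond to 256 micro-increments.
Less the 9 uncaptured micro-increments: 256 − 9 = 247.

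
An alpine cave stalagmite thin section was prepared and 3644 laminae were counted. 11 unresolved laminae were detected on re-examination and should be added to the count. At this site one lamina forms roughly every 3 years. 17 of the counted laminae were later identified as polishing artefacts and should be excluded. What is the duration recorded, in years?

10914 yr

True lamina count = 3644 − 17 + 11 = 3638.
Multiplying by 3 years per lamina: 3638 × 3 = 10914 years.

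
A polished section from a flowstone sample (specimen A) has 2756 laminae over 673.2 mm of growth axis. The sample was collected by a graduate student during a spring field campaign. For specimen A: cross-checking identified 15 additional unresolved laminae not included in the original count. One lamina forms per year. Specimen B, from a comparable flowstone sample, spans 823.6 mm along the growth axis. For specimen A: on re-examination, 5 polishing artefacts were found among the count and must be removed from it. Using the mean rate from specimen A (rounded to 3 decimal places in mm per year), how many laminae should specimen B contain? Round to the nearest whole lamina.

3389 laminae

Specimen A: adjusted count: 2756 − 5 + 15 = 2766 laminae.
A: Extension rate ≈ 673.2 / 2766 = 0.243 mm per year.
B spans 823.6 / 0.243 = 3389.30 years ≈ 3389 laminae.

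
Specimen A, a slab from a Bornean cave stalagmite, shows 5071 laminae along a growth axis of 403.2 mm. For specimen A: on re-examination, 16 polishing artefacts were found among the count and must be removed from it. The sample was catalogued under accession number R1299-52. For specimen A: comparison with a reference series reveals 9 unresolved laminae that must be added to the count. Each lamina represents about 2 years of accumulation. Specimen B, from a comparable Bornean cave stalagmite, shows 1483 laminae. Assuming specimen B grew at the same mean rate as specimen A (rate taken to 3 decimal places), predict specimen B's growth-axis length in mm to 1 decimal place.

118.6 mm

Specimen A: adjusted count: 5071 − 16 + 9 = 5064 laminae.
Specimen A: multiplying by 2 years per lamina: 5064 × 2 = 10128 years.
A: 403.2 mm over 10128 years gives 403.2 / 10128 ≈ 0.040 mm per year.
Specimen B: multiplying by 2 years per lamina: 1483 × 2 = 2966 years. Length of B = 0.040 × 2966 = 118.6 mm.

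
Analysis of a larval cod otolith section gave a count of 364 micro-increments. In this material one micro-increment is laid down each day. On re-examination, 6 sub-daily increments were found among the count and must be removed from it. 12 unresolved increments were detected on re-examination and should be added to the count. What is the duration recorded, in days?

370 days

Adjusted count: 364 − 6 + 12 = 370 micro-increments.
One micro-increment per day makes the duration 370 days.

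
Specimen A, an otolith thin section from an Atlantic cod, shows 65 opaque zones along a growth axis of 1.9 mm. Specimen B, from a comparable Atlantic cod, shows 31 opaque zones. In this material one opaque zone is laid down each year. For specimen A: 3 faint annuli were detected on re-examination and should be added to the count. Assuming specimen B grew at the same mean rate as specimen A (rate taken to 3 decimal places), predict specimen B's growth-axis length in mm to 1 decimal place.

Specimen A: true opaque zone count = 65 + 3 = 68.
A: 1.9 mm over 68 years gives 1.9 / 68 ≈ 0.028 mm per year.
Length of B = 0.028 × 31 = 0.9 mm.

0.9 mm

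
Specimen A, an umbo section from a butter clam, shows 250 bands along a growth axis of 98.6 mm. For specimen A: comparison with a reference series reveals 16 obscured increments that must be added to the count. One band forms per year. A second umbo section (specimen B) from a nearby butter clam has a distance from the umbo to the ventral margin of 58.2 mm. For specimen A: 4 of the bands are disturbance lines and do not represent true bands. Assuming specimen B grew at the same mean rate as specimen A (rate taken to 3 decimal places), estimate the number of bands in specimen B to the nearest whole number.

155 bands

Specimen A: after corrections the count is 250 − 4 + 16 = 262 bands.
A: Mean rate = 98.6 mm / 262 years ≈ 0.376 mm/year.
Specimen B: 58.2 mm / 0.376 mm per year = 154.79 years ≈ 155 bands.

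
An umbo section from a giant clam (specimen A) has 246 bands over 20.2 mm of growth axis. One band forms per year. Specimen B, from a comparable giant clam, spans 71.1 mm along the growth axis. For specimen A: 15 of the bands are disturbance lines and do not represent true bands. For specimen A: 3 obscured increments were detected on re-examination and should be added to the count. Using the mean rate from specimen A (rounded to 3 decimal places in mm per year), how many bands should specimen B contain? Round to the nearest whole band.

827 bands

Specimen A: correcting the raw count gives 246 − 15 + 3 = 234 true bands.
A: Mean rate = 20.2 mm / 234 years ≈ 0.086 mm/year.
Specimen B: 71.1 mm / 0.086 mm per year = 826.74 years ≈ 827 bands.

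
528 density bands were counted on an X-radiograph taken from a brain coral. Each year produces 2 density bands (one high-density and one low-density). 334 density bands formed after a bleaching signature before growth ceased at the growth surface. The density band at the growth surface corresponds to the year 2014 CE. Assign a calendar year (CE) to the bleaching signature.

1847 CE

334 density bands formed after the bleaching signature.
With 2 density bands per year, 334 / 2 = 167 years.
2014 − 167 = 1847 CE.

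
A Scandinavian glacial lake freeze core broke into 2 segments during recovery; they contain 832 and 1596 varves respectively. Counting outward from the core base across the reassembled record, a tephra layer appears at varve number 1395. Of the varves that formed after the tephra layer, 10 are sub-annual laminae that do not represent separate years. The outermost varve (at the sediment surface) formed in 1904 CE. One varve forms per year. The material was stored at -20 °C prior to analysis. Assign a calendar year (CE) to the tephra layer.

Total varves = 832 + 1596 = 2428.
Between varve 1395 and the sediment surface there are 2428 − 1395 = 1033 varves.
Excluding 10 false varves: 1033 − 10 = 1023.
Counting back 1023 years from 1904 CE places the tephra layer in 1904 − 1023 = 881 CE.

881 CE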